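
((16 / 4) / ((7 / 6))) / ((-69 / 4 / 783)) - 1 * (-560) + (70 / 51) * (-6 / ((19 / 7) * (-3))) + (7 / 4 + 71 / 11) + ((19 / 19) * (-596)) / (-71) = 421.98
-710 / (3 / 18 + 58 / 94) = -200220 / 221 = -905.97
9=9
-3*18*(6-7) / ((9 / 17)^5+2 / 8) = 306689112 / 1656053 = 185.19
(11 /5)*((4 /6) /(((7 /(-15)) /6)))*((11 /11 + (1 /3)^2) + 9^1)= -190.67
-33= -33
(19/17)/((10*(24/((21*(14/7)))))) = 133/680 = 0.20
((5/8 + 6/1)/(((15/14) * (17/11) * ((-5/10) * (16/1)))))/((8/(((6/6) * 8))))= -4081/8160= -0.50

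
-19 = -19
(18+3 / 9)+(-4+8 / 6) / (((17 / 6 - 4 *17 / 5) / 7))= 19445 / 969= 20.07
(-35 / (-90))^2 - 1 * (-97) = 31477 / 324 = 97.15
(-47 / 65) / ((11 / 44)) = -188 / 65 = -2.89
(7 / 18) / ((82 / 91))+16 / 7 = 28075 / 10332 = 2.72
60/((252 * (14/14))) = 5/21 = 0.24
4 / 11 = 0.36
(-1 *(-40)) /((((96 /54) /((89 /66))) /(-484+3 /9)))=-14674.89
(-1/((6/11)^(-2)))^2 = 1296/14641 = 0.09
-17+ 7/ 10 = -163/ 10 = -16.30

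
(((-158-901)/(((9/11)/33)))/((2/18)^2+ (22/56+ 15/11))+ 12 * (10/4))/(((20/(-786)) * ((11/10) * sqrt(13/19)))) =418262061222 * sqrt(247)/6310447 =1041686.00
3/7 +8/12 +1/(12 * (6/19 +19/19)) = 811/700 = 1.16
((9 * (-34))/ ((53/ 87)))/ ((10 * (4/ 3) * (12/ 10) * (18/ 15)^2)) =-36975/ 1696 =-21.80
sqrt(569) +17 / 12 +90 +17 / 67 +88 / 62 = sqrt(569) +2320169 / 24924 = 116.94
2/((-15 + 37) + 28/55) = 55/619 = 0.09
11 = 11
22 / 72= 11 / 36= 0.31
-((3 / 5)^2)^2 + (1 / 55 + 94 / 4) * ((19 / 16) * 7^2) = 301033613 / 220000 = 1368.33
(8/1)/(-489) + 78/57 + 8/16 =34415/18582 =1.85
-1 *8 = -8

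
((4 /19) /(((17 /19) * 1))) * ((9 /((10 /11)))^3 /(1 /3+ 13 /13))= 2910897 /17000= 171.23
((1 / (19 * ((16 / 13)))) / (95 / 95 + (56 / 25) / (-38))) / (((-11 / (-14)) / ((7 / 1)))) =15925 / 39336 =0.40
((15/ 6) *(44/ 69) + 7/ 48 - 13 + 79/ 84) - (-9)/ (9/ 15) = 12057/ 2576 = 4.68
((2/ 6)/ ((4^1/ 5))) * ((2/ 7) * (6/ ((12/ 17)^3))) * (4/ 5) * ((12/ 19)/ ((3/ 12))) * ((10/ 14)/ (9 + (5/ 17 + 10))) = 417605/ 2748312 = 0.15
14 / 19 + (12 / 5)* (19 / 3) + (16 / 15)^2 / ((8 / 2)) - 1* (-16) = 137746 / 4275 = 32.22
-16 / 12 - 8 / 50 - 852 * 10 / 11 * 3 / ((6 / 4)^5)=-2283088 / 7425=-307.49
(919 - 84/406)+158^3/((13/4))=457886577/377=1214553.25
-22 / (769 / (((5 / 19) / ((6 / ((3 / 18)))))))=-55 / 262998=-0.00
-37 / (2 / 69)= -2553 / 2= -1276.50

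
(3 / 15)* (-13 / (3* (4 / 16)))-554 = -8362 / 15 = -557.47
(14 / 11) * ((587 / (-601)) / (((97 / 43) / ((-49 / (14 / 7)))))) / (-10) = -8657663 / 6412670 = -1.35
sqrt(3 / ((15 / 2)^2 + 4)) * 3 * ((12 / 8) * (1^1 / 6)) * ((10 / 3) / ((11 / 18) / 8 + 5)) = 720 * sqrt(723) / 176171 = 0.11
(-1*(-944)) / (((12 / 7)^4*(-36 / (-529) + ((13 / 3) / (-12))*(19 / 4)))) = -74937611 / 1129311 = -66.36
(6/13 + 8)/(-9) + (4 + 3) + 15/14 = 11681/1638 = 7.13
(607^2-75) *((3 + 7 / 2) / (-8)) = -2394431 / 8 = -299303.88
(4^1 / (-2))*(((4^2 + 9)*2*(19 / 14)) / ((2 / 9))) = -4275 / 7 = -610.71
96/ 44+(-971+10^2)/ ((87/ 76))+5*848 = 3331612/ 957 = 3481.31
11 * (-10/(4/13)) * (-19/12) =13585/24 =566.04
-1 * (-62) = 62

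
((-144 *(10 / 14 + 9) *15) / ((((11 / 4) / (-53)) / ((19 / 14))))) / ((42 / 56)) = 394421760 / 539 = 731765.79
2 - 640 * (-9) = 5762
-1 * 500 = -500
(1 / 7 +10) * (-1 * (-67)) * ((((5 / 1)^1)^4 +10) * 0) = 0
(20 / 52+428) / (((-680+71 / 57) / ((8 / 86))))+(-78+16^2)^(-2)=-40208561537 / 685234652284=-0.06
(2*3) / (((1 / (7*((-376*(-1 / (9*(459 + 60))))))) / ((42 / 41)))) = 3.46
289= 289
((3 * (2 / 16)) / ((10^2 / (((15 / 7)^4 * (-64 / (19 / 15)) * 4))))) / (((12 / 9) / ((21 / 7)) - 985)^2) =-59049000 / 3581881666699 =-0.00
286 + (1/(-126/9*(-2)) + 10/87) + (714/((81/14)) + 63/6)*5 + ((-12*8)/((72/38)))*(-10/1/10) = 22063313/21924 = 1006.35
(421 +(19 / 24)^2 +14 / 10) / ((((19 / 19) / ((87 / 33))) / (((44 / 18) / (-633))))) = -35331193 / 8203680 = -4.31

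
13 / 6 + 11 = 79 / 6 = 13.17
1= 1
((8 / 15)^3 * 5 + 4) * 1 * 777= 831908 / 225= 3697.37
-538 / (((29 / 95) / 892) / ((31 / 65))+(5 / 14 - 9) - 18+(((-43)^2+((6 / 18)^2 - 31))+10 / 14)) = -17807500872 / 59320269361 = -0.30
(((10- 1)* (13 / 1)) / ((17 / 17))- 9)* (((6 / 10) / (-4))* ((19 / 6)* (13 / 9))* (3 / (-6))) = 741 / 20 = 37.05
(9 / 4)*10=45 / 2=22.50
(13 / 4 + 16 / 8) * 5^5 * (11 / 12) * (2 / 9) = 240625 / 72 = 3342.01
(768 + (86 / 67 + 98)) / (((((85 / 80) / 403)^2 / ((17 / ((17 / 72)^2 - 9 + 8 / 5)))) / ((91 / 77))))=-341322867.34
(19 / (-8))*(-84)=399 / 2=199.50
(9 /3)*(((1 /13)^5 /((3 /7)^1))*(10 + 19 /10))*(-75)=-12495 /742586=-0.02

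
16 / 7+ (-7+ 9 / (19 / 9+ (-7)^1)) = -2019 / 308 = -6.56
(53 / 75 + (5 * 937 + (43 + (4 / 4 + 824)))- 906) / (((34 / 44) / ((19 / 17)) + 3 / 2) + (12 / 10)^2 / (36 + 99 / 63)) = 9580143463 / 4596027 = 2084.44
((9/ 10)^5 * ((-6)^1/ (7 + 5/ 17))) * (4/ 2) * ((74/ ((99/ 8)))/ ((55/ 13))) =-160947891/ 117218750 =-1.37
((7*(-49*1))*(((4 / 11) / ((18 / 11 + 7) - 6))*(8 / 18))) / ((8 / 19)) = -13034 / 261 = -49.94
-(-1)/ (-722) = -1/ 722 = -0.00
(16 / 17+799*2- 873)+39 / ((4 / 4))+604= 23272 / 17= 1368.94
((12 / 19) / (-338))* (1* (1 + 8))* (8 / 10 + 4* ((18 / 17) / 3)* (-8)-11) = 98658 / 272935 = 0.36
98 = 98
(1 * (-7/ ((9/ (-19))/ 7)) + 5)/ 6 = 488/ 27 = 18.07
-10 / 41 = -0.24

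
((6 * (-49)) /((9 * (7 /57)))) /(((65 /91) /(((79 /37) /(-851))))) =147098 /157435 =0.93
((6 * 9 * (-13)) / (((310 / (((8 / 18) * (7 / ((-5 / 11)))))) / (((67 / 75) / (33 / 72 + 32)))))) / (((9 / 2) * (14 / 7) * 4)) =536536 / 45279375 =0.01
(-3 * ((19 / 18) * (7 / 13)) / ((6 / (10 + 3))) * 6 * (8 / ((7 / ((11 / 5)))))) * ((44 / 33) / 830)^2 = -3344 / 23250375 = -0.00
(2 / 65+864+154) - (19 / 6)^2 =2358727 / 2340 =1008.00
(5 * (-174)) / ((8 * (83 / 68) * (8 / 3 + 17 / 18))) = -26622 / 1079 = -24.67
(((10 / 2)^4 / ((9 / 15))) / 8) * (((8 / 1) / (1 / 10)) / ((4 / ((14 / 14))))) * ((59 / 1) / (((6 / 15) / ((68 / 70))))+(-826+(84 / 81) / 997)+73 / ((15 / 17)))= -883250115625 / 565299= -1562447.69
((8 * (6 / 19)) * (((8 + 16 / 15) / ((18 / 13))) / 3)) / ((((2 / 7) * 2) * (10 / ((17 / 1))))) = 210392 / 12825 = 16.40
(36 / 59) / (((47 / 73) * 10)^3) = 3501153 / 1531389250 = 0.00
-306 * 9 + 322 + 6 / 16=-19453 / 8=-2431.62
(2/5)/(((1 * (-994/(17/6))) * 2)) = -17/29820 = -0.00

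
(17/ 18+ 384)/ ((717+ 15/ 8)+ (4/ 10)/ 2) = 0.54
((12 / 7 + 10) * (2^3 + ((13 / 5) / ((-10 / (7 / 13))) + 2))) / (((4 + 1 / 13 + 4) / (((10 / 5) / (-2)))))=-262769 / 18375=-14.30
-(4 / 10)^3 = -8 / 125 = -0.06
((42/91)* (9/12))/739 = 9/19214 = 0.00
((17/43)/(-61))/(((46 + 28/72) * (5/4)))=-1224/10951025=-0.00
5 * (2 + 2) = 20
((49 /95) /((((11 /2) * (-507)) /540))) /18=-196 /35321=-0.01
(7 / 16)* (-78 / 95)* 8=-273 / 95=-2.87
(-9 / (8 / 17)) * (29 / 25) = -4437 / 200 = -22.18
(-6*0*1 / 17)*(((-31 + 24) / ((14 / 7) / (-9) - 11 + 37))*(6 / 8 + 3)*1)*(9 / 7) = 0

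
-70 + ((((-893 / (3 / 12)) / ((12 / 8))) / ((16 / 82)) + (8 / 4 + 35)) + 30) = -12207.33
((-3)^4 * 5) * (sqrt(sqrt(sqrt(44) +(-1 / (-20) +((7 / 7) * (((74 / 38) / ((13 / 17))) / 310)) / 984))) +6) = 27 * 4709055^(3 / 4) * (3767873 +150689760 * sqrt(11))^(1 / 4) / 627874 +2430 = 3081.18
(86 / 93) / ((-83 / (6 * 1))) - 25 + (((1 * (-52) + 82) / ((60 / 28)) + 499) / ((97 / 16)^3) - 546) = -568.76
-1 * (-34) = 34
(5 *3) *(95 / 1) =1425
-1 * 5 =-5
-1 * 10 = -10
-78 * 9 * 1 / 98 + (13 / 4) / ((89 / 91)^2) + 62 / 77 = -50556101 / 17077676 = -2.96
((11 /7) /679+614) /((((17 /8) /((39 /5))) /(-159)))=-144773655624 /404005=-358346.20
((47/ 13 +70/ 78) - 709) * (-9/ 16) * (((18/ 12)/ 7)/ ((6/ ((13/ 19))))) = 9.68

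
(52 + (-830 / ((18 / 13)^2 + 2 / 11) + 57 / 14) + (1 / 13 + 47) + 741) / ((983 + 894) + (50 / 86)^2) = 0.24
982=982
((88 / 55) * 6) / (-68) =-12 / 85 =-0.14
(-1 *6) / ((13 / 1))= -6 / 13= -0.46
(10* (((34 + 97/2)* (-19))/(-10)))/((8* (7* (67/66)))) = 103455/3752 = 27.57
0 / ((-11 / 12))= 0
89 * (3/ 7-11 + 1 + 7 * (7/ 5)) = 712/ 35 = 20.34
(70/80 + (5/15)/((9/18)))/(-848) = -37/20352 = -0.00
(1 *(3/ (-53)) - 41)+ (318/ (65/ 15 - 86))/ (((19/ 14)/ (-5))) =-188284/ 7049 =-26.71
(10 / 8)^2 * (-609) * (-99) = 1507275 / 16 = 94204.69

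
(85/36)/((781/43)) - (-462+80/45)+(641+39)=10687381/9372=1140.35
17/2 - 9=-1/2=-0.50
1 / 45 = 0.02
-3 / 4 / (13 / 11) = -33 / 52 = -0.63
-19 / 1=-19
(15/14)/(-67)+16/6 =7459/2814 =2.65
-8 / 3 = -2.67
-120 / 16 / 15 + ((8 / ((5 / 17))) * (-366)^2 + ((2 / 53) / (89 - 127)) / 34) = 311874173104 / 85595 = 3643602.70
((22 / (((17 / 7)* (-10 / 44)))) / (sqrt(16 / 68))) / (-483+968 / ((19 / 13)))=-32186* sqrt(17) / 289595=-0.46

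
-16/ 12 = -4/ 3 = -1.33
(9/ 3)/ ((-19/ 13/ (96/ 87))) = -1248/ 551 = -2.26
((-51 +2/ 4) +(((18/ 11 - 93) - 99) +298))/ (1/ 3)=3771/ 22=171.41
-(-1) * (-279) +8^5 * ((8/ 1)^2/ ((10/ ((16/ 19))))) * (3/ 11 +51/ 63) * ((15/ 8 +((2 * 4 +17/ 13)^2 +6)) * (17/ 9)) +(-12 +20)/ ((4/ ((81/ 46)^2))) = 12683038729683029/ 371729358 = 34119012.82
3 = 3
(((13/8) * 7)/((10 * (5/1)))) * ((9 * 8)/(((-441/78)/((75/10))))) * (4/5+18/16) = -16731/400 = -41.83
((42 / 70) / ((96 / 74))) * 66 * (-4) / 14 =-1221 / 140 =-8.72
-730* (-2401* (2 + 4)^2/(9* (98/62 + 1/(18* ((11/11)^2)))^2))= 2182948094880/833569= 2618797.12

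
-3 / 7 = -0.43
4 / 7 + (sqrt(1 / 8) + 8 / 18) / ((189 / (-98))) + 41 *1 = 70321 / 1701 - 7 *sqrt(2) / 54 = 41.16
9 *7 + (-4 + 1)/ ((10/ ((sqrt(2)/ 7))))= 63-3 *sqrt(2)/ 70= 62.94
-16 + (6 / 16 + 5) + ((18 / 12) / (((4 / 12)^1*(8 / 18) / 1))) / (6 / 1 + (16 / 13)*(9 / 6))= -2539 / 272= -9.33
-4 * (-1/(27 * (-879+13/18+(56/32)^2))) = -64/378093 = -0.00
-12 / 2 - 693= -699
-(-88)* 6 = 528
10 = 10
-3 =-3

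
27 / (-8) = -27 / 8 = -3.38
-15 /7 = -2.14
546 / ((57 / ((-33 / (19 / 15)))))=-90090 / 361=-249.56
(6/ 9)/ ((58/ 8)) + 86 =7490/ 87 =86.09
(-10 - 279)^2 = 83521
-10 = -10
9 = 9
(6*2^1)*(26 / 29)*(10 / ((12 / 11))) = 98.62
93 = 93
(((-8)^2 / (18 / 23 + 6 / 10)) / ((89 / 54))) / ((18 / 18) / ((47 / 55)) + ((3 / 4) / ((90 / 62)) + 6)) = 373593600 / 102250409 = 3.65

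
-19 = -19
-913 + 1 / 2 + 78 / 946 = -863147 / 946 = -912.42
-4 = -4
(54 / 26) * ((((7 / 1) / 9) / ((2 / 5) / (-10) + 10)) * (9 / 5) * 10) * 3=8.76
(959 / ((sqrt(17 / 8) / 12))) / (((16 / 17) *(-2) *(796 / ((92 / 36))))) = -22057 *sqrt(34) / 9552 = -13.46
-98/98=-1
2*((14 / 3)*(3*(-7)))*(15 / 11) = -2940 / 11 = -267.27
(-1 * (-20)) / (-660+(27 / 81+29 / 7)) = -210 / 6883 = -0.03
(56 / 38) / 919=28 / 17461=0.00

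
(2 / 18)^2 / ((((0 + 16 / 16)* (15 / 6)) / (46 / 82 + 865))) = 70976 / 16605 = 4.27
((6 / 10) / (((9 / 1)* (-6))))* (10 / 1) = -1 / 9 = -0.11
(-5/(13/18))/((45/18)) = -36/13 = -2.77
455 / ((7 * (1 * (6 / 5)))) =325 / 6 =54.17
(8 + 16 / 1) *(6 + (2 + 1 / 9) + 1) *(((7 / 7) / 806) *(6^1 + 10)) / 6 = 2624 / 3627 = 0.72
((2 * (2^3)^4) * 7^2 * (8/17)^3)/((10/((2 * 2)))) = 411041792/24565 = 16732.82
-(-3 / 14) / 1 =3 / 14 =0.21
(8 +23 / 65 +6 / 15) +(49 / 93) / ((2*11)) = 1167359 / 132990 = 8.78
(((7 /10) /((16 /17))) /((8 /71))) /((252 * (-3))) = -1207 /138240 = -0.01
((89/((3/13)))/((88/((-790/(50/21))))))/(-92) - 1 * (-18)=1368461/40480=33.81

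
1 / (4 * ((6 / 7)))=7 / 24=0.29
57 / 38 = 3 / 2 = 1.50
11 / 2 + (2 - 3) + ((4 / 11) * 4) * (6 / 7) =885 / 154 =5.75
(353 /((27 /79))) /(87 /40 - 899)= -1115480 /968571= -1.15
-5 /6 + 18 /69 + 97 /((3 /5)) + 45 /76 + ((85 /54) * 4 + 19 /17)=135674543 /802332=169.10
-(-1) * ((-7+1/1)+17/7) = -25/7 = -3.57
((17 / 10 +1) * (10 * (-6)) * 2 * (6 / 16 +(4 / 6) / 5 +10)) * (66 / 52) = -86427 / 20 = -4321.35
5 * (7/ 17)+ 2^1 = 69/ 17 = 4.06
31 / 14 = 2.21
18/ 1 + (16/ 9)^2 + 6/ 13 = 22768/ 1053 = 21.62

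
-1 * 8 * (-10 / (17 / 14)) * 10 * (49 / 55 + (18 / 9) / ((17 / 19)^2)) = 120671040 / 54043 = 2232.87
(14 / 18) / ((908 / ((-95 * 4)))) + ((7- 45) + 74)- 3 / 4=285403 / 8172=34.92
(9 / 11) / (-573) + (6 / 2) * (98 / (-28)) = -44127 / 4202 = -10.50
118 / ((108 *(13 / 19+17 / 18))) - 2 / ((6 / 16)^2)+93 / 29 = -1503848 / 145377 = -10.34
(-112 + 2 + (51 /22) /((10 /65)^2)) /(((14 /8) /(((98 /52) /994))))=-1061 /81224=-0.01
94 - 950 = -856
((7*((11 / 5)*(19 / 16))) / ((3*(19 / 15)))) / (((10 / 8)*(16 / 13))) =1001 / 320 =3.13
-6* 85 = -510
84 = 84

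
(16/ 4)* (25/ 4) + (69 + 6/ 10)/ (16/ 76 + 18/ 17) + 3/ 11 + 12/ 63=19011712/ 236775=80.29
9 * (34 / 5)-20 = 41.20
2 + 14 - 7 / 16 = 249 / 16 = 15.56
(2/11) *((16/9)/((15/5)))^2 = 512/8019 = 0.06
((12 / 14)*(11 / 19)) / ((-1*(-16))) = 33 / 1064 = 0.03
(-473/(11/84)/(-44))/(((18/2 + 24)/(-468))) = -140868/121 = -1164.20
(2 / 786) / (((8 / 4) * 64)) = 1 / 50304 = 0.00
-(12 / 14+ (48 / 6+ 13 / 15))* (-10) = 2042 / 21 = 97.24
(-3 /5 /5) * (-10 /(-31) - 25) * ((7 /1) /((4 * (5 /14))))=22491 /1550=14.51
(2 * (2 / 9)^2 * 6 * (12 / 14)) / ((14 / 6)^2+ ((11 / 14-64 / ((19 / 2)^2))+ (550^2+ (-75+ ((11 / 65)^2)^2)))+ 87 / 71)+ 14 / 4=3.50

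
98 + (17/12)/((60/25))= 14197/144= 98.59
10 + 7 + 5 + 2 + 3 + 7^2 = 76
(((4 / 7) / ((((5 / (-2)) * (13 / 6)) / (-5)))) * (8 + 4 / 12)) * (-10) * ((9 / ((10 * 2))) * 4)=-7200 / 91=-79.12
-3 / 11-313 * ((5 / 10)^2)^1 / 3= -3479 / 132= -26.36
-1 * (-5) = 5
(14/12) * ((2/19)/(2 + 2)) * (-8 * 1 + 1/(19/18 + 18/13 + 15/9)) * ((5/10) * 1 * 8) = -52178/54777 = -0.95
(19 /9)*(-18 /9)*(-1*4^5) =38912 /9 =4323.56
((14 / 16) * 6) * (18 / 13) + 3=267 / 26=10.27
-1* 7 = -7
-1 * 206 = -206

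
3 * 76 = 228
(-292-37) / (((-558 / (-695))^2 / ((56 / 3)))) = -9527.17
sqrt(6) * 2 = 2 * sqrt(6) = 4.90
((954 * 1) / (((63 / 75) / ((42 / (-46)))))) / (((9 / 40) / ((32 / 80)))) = -42400 / 23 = -1843.48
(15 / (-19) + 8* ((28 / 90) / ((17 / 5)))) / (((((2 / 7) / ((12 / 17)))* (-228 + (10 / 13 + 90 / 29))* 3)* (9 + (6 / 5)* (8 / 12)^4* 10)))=1322139 / 71219016776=0.00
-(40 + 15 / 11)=-41.36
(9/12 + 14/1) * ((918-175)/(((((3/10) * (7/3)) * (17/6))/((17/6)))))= 219185/14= 15656.07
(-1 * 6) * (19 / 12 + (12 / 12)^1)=-31 / 2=-15.50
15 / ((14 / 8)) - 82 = -514 / 7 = -73.43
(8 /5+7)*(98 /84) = 301 /30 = 10.03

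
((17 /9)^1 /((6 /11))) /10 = 187 /540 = 0.35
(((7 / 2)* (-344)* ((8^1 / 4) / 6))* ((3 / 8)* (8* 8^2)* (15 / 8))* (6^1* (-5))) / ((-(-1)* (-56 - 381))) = -4334400 / 437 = -9918.54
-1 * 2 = -2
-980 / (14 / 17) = -1190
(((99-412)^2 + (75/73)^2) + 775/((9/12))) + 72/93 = 49066166206/495597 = 99004.16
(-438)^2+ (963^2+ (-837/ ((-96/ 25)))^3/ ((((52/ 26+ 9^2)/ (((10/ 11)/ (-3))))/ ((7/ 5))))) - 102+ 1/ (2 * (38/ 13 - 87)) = 17431749674080993/ 16349741056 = 1066178.95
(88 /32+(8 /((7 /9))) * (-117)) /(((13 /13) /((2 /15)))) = -33619 /210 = -160.09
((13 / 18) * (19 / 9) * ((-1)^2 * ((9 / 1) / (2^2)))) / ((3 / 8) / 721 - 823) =-178087 / 42723549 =-0.00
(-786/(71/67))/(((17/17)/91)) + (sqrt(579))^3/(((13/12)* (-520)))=-4792242/71 - 1737* sqrt(579)/1690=-67521.10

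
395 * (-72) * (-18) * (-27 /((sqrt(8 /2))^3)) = -1727730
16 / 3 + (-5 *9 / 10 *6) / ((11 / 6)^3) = 3800 / 3993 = 0.95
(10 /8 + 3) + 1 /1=21 /4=5.25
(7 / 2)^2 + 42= 217 / 4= 54.25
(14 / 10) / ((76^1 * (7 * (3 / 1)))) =1 / 1140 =0.00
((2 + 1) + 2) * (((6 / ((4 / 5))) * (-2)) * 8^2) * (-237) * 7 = 7963200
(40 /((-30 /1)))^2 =16 /9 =1.78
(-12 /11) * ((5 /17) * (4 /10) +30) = -6144 /187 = -32.86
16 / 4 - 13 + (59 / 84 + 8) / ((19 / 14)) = -295 / 114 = -2.59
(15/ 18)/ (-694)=-5/ 4164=-0.00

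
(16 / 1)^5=1048576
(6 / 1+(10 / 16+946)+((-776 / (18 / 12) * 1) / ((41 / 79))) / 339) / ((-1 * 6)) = -316791973 / 2001456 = -158.28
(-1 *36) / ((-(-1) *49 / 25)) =-900 / 49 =-18.37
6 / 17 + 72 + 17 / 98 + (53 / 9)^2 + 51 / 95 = 107.74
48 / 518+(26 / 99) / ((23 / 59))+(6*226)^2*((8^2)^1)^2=4441627381589362 / 589743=7531462656.77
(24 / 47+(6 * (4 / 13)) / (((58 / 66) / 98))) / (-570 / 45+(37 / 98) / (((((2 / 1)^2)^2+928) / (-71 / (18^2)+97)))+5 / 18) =-109614508416000 / 6559271850521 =-16.71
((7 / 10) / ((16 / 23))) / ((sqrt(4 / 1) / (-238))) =-19159 / 160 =-119.74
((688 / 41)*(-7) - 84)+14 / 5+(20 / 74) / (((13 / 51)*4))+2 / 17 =-664749909 / 3352570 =-198.28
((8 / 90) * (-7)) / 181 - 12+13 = 8117 / 8145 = 1.00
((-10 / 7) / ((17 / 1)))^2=100 / 14161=0.01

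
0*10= 0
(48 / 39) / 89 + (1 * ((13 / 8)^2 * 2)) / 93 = 243149 / 3443232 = 0.07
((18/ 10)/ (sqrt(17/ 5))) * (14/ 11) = 126 * sqrt(85)/ 935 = 1.24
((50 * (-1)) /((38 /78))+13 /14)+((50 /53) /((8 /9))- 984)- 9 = -30836321 /28196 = -1093.64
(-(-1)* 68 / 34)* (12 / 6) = 4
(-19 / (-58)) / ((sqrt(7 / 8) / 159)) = 3021*sqrt(14) / 203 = 55.68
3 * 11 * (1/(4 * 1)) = 33/4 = 8.25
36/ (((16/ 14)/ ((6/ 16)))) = 189/ 16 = 11.81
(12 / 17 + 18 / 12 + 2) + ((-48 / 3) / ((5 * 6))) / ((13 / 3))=9023 / 2210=4.08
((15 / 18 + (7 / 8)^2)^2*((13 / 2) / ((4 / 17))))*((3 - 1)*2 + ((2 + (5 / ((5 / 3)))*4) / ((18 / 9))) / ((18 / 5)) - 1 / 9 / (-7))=15642600779 / 37158912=420.96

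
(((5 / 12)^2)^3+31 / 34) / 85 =46548377 / 4314746880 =0.01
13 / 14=0.93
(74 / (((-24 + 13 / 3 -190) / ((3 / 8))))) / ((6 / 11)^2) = -121 / 272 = -0.44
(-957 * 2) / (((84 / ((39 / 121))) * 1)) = -1131 / 154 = -7.34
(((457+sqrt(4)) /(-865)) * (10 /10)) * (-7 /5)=3213 /4325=0.74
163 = 163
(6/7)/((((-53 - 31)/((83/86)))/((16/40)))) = -83/21070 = -0.00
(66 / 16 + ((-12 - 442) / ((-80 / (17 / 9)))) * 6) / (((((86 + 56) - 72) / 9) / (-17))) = -418863 / 2800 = -149.59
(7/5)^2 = 49/25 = 1.96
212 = 212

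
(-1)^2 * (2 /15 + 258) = 3872 /15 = 258.13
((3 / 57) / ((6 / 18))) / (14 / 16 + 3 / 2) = 24 / 361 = 0.07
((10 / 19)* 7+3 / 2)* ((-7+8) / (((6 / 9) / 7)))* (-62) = -128247 / 38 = -3374.92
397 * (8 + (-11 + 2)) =-397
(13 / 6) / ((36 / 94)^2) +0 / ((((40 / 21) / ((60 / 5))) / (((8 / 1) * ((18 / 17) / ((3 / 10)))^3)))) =28717 / 1944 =14.77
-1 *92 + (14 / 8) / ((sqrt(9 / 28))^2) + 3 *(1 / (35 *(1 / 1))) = -27238 / 315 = -86.47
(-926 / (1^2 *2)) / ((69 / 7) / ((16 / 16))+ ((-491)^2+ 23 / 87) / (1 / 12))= -93989 / 587275961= -0.00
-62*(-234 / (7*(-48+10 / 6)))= -43524 / 973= -44.73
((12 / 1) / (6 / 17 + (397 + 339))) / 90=17 / 93885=0.00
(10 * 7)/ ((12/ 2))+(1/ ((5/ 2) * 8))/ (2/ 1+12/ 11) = 23833/ 2040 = 11.68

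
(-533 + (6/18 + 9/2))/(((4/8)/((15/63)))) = -15845/63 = -251.51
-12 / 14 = -6 / 7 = -0.86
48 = 48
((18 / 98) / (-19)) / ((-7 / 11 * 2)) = 99 / 13034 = 0.01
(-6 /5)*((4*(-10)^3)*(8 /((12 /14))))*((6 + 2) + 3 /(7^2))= 2528000 /7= 361142.86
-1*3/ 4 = -3/ 4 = -0.75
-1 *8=-8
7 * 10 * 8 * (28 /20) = 784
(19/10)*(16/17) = 152/85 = 1.79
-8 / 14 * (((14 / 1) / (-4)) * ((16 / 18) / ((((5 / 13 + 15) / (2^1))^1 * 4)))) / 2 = 13 / 450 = 0.03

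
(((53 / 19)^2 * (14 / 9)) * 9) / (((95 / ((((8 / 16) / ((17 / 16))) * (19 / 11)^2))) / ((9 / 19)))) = 2831472 / 3712885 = 0.76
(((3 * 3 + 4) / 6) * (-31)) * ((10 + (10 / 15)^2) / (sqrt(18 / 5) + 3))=-143.24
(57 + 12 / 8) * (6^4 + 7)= 152451 / 2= 76225.50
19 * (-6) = -114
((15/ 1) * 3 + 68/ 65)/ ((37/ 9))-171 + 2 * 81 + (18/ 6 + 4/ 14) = 92359/ 16835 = 5.49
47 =47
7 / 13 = 0.54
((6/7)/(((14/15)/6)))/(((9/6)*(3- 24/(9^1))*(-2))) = -270/49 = -5.51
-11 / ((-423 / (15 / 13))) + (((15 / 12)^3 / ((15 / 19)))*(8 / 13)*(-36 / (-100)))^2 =503869 / 1525056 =0.33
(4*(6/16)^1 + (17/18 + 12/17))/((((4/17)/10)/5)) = 6025/9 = 669.44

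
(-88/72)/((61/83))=-913/549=-1.66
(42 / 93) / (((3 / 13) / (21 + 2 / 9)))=34762 / 837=41.53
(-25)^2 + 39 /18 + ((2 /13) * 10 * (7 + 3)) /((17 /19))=854423 /1326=644.36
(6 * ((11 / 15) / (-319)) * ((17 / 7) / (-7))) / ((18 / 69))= 391 / 21315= 0.02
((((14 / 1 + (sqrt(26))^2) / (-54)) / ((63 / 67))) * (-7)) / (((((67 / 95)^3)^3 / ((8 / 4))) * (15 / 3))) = 51.10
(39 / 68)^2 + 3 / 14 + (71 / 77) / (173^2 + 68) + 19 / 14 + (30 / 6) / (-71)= 1387680060031 / 758306401776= 1.83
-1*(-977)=977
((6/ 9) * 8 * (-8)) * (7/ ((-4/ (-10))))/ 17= -2240/ 51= -43.92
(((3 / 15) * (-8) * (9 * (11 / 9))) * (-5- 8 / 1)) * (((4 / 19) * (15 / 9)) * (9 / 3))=4576 / 19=240.84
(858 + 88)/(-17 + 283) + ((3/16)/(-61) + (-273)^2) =9674921681/129808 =74532.55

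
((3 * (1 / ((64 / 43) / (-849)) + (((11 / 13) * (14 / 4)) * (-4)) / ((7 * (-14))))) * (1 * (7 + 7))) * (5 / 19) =-49821495 / 7904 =-6303.33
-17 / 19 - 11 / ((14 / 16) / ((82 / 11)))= -94.61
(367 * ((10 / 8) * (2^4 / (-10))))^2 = 538756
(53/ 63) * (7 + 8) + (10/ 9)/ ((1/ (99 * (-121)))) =-279245/ 21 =-13297.38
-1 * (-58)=58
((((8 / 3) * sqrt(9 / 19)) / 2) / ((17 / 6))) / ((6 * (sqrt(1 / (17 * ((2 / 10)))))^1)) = 4 * sqrt(1615) / 1615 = 0.10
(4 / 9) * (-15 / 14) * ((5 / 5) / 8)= -5 / 84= -0.06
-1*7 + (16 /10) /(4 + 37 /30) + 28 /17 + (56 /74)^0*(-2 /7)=-99635 /18683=-5.33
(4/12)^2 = 1/9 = 0.11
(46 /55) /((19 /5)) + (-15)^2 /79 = 50659 /16511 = 3.07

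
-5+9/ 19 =-86/ 19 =-4.53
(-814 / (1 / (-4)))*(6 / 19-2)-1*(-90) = -102482 / 19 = -5393.79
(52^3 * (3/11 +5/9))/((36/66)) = 5764928/27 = 213515.85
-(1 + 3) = -4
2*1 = 2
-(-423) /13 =423 /13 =32.54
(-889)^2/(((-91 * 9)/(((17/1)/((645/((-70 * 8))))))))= 214967312/15093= 14242.85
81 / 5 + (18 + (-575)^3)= -950546704 / 5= -190109340.80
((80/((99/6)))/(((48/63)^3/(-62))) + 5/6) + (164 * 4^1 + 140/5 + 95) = 211553/2112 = 100.17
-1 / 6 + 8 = 47 / 6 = 7.83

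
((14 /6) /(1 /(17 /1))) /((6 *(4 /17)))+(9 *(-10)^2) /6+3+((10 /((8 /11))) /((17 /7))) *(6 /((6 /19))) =353333 /1224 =288.67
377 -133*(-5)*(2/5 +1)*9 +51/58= 507899/58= 8756.88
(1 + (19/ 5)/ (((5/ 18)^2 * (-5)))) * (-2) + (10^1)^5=62511062/ 625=100017.70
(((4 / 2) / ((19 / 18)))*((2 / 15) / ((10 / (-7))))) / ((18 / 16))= -224 / 1425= -0.16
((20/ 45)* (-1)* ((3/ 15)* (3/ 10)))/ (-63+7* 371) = -0.00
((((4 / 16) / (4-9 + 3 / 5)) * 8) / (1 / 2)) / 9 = -0.10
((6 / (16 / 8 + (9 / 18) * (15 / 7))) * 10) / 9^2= 280 / 1161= 0.24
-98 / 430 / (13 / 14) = -0.25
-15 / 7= -2.14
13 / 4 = 3.25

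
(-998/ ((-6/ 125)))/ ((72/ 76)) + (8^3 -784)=1170437/ 54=21674.76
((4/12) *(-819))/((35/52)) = -2028/5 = -405.60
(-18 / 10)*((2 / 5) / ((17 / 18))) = -324 / 425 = -0.76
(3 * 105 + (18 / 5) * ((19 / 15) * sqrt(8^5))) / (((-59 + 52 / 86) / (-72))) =12040 / 31 + 1673216 * sqrt(2) / 2325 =1406.14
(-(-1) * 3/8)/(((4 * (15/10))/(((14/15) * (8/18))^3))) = 10976/2460375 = 0.00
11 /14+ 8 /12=61 /42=1.45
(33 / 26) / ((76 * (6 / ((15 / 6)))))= 55 / 7904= 0.01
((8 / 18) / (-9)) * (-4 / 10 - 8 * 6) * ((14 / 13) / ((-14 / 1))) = -968 / 5265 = -0.18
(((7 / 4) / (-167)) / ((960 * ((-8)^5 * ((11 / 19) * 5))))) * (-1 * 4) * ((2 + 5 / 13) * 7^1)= -28861 / 3756156518400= -0.00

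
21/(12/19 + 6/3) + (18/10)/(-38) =3768/475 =7.93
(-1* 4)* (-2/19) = 8/19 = 0.42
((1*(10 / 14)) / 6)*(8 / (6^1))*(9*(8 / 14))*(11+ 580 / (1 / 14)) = 325240 / 49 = 6637.55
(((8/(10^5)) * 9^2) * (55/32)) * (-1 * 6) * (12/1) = -8019/10000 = -0.80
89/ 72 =1.24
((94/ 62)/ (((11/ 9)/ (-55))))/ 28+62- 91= -27287/ 868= -31.44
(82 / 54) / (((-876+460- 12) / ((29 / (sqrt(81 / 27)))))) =-1189 * sqrt(3) / 34668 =-0.06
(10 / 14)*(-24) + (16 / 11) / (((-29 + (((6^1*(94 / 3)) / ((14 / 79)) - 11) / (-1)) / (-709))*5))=-450985328 / 26291265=-17.15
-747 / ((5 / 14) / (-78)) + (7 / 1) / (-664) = 541640701 / 3320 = 163144.79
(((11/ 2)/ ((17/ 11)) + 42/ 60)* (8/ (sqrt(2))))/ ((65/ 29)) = 41992* sqrt(2)/ 5525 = 10.75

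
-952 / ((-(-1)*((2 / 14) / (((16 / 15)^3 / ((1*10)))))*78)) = -6823936 / 658125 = -10.37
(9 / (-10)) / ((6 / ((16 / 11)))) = -12 / 55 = -0.22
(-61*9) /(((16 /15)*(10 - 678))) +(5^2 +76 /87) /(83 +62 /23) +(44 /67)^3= 747259174163581 /551222238132288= 1.36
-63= -63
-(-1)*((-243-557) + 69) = -731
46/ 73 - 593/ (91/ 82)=-3545512/ 6643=-533.72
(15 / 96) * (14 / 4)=35 / 64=0.55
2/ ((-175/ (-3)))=6/ 175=0.03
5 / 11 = 0.45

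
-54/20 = -27/10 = -2.70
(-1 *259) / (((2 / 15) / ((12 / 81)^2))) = -42.63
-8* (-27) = 216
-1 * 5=-5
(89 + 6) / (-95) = -1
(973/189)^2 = 19321/729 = 26.50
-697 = -697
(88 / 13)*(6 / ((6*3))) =88 / 39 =2.26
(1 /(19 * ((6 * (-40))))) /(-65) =1 /296400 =0.00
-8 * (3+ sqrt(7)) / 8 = -5.65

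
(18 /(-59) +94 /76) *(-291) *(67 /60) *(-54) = 366563097 /22420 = 16349.83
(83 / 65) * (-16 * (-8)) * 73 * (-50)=-7755520 / 13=-596578.46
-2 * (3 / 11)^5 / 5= -486 / 805255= -0.00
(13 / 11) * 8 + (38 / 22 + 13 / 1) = 266 / 11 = 24.18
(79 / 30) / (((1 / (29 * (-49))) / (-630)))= 2357439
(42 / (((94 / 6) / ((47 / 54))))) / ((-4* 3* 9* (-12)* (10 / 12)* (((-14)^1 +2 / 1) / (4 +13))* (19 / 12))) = -119 / 61560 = -0.00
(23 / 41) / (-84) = -23 / 3444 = -0.01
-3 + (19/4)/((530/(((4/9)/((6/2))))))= -42911/14310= -3.00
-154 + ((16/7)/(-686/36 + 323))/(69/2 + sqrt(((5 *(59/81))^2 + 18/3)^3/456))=-892153701084575648074318/5793214160524924732291-38689551032256 *sqrt(14408574)/5793214160524924732291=-154.00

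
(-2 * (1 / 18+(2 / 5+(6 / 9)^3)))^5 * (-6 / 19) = 689461762486 / 283988784375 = 2.43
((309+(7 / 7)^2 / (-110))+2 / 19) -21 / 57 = 645241 / 2090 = 308.73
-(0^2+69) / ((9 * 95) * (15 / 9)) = -23 / 475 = -0.05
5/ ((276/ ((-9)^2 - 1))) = 100/ 69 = 1.45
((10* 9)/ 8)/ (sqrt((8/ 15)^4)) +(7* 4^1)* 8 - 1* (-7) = 69261/ 256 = 270.55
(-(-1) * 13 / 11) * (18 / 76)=117 / 418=0.28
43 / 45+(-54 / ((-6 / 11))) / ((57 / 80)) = 119617 / 855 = 139.90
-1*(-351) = 351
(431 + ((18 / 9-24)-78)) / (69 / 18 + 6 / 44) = 10923 / 131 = 83.38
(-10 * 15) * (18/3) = -900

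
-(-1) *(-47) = -47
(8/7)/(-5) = -8/35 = -0.23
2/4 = 1/2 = 0.50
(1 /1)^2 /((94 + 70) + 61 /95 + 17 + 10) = 95 /18206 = 0.01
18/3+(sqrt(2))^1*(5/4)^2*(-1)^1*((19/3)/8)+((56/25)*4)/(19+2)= 482/75- 475*sqrt(2)/384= 4.68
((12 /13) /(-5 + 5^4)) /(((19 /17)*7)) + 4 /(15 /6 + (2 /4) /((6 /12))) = 306331 /267995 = 1.14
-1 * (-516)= 516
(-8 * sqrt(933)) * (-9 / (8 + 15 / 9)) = 216 * sqrt(933) / 29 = 227.51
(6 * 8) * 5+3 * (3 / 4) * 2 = 489 / 2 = 244.50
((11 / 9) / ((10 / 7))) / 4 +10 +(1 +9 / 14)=29879 / 2520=11.86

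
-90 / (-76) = 45 / 38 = 1.18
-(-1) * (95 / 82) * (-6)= -285 / 41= -6.95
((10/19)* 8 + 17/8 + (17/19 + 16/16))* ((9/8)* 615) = 6924285/1216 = 5694.31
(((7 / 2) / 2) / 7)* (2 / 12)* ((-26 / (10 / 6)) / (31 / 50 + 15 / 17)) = -1105 / 2554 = -0.43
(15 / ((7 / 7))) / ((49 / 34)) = 510 / 49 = 10.41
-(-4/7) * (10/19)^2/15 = 80/7581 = 0.01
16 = 16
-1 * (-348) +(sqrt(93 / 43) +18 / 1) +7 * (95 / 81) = sqrt(3999) / 43 +30311 / 81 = 375.68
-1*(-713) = 713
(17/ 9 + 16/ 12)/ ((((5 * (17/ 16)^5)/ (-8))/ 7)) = -1702887424/ 63893565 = -26.65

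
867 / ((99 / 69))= 6647 / 11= 604.27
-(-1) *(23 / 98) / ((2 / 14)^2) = 23 / 2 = 11.50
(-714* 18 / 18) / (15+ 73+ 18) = -357 / 53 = -6.74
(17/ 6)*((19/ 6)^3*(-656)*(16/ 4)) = -19122892/ 81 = -236085.09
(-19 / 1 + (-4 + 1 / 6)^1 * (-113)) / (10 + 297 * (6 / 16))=9940 / 2913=3.41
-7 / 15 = -0.47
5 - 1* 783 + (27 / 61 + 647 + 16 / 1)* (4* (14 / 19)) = 71822 / 61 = 1177.41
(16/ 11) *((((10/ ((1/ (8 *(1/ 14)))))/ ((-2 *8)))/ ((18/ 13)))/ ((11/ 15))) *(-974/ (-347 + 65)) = -633100/ 358281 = -1.77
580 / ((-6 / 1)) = -96.67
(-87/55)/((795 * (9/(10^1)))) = -58/26235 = -0.00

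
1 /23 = 0.04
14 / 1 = 14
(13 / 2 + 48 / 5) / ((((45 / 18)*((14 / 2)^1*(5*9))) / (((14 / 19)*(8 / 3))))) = 2576 / 64125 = 0.04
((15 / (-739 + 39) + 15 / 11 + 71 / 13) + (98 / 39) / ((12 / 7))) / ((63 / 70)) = 1490009 / 162162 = 9.19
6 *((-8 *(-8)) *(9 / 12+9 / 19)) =8928 / 19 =469.89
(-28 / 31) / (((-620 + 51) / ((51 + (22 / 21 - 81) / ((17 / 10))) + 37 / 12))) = 3357 / 299863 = 0.01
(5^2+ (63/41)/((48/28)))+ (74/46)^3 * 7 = 109822893/1995388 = 55.04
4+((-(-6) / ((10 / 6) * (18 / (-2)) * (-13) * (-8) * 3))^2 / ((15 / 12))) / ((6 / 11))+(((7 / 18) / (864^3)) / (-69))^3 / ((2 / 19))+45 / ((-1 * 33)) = 629815838696046766960293592364478428366429 / 238895444507333272776621629072927096832000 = 2.64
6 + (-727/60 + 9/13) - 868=-681271/780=-873.42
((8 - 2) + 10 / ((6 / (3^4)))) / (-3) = -47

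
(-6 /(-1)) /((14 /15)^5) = 2278125 /268912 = 8.47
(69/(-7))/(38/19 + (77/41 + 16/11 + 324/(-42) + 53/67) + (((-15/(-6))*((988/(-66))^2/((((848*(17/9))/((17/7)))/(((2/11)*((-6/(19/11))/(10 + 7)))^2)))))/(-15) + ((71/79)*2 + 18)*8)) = -9250658940743/147142208340186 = -0.06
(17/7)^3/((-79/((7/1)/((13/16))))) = -78608/50323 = -1.56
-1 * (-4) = 4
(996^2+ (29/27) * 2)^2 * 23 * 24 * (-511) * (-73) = 4924116803492195495200/243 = 20263855158404096688.07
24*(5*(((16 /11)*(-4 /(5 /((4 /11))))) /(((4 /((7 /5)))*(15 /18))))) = -64512 /3025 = -21.33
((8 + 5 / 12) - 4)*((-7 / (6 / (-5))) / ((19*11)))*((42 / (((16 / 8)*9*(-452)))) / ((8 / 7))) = -0.00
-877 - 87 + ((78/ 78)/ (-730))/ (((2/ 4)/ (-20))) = -70368/ 73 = -963.95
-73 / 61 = -1.20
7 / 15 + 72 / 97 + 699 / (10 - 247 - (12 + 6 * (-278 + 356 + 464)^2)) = 1033268734 / 854974005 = 1.21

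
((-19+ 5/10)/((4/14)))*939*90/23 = -10944045/46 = -237914.02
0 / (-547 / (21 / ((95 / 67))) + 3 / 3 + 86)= 0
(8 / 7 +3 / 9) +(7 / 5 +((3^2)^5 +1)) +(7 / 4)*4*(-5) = 6196877 / 105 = 59017.88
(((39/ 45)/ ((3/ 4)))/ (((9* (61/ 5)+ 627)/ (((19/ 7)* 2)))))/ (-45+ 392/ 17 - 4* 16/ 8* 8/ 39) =-109174/ 302396535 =-0.00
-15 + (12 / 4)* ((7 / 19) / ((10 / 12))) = -1299 / 95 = -13.67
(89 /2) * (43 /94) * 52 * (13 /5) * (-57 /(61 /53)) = -1953871023 /14335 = -136300.73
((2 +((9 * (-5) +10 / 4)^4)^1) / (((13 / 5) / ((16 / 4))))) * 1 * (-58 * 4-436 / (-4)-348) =-122932547235 / 52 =-2364087446.83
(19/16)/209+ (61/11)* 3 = 2929/176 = 16.64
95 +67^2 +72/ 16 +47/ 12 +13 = 55265/ 12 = 4605.42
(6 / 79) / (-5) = -6 / 395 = -0.02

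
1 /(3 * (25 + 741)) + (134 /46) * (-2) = -307909 /52854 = -5.83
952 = 952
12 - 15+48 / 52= -27 / 13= -2.08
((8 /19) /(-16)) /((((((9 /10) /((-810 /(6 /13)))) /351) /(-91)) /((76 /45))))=-2768220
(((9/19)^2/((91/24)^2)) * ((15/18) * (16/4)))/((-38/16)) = -1244160/56799379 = -0.02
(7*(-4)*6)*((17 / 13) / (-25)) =2856 / 325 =8.79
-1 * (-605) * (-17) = -10285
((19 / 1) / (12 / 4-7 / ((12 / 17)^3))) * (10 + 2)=-393984 / 29207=-13.49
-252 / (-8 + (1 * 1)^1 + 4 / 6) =756 / 19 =39.79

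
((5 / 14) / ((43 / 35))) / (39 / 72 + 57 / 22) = 3300 / 35561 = 0.09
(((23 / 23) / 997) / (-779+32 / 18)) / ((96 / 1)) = -3 / 223168480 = -0.00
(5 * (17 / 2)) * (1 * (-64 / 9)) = -2720 / 9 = -302.22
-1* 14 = -14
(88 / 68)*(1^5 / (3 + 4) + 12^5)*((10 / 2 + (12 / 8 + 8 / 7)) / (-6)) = -2050128025 / 4998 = -410189.68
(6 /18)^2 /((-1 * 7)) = -1 /63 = -0.02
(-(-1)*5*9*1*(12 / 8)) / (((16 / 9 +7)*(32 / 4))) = 1215 / 1264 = 0.96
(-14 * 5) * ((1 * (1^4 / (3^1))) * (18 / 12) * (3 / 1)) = -105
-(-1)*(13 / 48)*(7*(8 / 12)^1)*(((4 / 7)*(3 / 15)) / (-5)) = -0.03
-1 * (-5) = 5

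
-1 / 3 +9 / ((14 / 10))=128 / 21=6.10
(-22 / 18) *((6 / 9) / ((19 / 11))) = -242 / 513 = -0.47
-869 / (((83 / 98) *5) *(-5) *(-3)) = -85162 / 6225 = -13.68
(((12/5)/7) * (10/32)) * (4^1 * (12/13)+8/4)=111/182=0.61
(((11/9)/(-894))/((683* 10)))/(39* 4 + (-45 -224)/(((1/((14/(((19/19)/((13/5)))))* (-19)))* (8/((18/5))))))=-55/23046183925362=-0.00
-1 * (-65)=65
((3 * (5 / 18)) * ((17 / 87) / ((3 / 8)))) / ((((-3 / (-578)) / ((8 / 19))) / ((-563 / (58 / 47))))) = -20800462880 / 1294299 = -16070.83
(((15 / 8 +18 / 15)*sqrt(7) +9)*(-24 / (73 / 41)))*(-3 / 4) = 45387*sqrt(7) / 1460 +6642 / 73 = 173.23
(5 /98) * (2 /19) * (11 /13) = 55 /12103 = 0.00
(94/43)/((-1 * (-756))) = 47/16254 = 0.00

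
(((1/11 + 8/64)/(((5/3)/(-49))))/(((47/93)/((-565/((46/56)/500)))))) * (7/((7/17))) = 873211200750/11891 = 73434631.30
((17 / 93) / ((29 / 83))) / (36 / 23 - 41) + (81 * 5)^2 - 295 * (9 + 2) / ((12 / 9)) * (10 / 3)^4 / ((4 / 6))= -2103734422184 / 7338537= -286669.46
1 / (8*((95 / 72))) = 9 / 95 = 0.09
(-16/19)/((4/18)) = -72/19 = -3.79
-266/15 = -17.73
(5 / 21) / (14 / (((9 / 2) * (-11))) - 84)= -165 / 58408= -0.00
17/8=2.12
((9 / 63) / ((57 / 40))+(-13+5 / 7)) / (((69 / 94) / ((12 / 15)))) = -13.28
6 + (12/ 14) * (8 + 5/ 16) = 105/ 8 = 13.12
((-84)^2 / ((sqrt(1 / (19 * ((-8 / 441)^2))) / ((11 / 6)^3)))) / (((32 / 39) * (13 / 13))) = 17303 * sqrt(19) / 18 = 4190.11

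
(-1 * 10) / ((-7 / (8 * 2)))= 160 / 7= 22.86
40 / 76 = 10 / 19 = 0.53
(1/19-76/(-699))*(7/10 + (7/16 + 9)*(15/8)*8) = 1283657/55920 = 22.96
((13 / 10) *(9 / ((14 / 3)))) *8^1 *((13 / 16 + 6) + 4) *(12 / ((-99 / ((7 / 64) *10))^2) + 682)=1282814506961 / 8673280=147904.20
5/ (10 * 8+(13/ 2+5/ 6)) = 15/ 262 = 0.06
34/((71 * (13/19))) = 0.70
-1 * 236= -236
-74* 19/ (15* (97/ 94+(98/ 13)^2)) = -22335716/ 13787535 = -1.62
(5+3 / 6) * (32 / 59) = 176 / 59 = 2.98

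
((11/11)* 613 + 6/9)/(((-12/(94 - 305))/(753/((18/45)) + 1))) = 1463294917/72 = 20323540.51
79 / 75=1.05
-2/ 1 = -2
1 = 1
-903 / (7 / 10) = -1290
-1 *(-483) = 483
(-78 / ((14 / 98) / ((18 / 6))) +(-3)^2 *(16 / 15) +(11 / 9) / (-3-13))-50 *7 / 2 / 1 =-1298503 / 720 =-1803.48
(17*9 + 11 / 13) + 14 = 2182 / 13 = 167.85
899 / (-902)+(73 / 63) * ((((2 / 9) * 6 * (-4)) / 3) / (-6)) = -1002431 / 1534302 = -0.65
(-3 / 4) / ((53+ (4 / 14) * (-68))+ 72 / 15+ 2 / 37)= -1295 / 66348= -0.02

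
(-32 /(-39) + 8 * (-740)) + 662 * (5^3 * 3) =242330.82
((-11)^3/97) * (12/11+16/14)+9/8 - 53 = -448281/5432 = -82.53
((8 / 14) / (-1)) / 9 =-0.06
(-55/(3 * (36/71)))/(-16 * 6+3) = 3905/10044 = 0.39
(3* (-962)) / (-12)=481 / 2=240.50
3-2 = 1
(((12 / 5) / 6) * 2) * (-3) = -2.40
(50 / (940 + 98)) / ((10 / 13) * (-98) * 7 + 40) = -65 / 658092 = -0.00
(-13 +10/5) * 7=-77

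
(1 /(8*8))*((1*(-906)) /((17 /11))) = -4983 /544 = -9.16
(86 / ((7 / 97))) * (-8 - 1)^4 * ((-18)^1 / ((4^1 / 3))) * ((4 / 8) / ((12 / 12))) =-738880137 / 14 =-52777152.64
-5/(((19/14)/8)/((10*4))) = -22400/19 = -1178.95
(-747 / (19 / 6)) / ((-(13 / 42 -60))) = -188244 / 47633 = -3.95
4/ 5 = 0.80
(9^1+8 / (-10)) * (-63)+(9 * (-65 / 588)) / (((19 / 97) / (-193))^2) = -341896707723 / 353780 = -966410.50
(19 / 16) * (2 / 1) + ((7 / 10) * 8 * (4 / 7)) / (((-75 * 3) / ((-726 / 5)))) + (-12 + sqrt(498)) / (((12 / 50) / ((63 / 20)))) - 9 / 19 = 139.36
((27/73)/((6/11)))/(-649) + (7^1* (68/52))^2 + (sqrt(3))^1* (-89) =121981333/1455766 - 89* sqrt(3) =-70.36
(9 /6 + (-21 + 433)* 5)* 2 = 4123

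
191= 191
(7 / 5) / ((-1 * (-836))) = 7 / 4180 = 0.00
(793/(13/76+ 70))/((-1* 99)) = -60268/527967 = -0.11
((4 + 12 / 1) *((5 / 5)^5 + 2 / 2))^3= 32768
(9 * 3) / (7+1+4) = 9 / 4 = 2.25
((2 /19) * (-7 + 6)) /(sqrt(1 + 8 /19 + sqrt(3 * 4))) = -2 * sqrt(19) /(19 * sqrt(27 + 38 * sqrt(3))) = -0.05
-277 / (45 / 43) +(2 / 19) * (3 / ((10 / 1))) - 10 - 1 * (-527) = 252.34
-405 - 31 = -436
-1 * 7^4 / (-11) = 2401 / 11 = 218.27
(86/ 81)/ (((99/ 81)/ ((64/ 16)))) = 344/ 99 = 3.47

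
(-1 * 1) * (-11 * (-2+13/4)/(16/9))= 495/64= 7.73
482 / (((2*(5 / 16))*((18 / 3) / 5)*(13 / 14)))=26992 / 39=692.10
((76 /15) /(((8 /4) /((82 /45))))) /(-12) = -779 /2025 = -0.38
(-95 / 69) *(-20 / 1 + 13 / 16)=29165 / 1104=26.42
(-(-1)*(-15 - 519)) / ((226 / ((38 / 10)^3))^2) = -12561250227 / 399031250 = -31.48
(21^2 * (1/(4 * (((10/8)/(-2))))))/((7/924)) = -116424/5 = -23284.80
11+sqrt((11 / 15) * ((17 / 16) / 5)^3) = 17 * sqrt(561) / 4800+11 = 11.08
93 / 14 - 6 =9 / 14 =0.64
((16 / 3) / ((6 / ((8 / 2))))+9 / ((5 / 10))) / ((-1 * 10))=-97 / 45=-2.16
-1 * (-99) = 99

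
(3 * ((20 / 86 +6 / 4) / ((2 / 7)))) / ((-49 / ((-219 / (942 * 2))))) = 32631 / 756112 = 0.04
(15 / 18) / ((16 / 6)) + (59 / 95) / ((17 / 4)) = 11851 / 25840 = 0.46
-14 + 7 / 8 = -105 / 8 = -13.12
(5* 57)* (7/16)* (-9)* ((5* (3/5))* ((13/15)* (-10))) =233415/8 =29176.88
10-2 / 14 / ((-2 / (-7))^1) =19 / 2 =9.50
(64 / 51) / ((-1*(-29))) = 64 / 1479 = 0.04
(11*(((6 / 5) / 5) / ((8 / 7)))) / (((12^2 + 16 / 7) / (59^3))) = 332097843 / 102400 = 3243.14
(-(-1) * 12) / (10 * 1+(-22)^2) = 6 / 247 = 0.02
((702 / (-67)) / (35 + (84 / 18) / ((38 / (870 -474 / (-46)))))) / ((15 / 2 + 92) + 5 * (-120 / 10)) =-102258 / 55168939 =-0.00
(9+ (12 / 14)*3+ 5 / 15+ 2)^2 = 85264 / 441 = 193.34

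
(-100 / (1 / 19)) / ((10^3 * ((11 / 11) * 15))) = -19 / 150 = -0.13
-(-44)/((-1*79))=-44/79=-0.56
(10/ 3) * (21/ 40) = 7/ 4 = 1.75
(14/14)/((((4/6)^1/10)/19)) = 285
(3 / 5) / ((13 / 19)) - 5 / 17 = 644 / 1105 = 0.58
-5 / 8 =-0.62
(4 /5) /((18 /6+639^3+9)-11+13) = 4 /1304585665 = 0.00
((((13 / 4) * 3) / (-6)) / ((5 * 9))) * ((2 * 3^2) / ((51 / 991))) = -12883 / 1020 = -12.63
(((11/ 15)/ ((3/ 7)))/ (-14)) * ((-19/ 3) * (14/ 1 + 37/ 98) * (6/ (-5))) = -13.36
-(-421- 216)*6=3822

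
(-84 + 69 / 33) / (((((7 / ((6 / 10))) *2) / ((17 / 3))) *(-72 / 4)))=15317 / 13860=1.11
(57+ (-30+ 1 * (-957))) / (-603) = 310 / 201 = 1.54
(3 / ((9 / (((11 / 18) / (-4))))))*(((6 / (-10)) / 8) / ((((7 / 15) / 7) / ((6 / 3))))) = 11 / 96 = 0.11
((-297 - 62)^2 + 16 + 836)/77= 129733/77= 1684.84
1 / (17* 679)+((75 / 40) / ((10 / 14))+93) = 8830403 / 92344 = 95.63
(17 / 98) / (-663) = -1 / 3822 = -0.00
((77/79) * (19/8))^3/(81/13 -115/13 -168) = -40707678011/559902977024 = -0.07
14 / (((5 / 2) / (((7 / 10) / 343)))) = 0.01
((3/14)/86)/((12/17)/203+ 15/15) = 1479/595636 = 0.00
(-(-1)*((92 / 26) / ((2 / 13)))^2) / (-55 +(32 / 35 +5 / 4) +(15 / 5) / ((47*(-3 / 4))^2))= -490795620 / 49017679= -10.01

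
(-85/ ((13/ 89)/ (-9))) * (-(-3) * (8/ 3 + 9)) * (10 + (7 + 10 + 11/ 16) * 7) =5101949475/ 208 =24528603.25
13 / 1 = 13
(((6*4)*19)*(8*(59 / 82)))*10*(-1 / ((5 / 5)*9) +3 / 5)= 1578368 / 123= 12832.26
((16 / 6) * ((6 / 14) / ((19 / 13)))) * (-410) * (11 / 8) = -58630 / 133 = -440.83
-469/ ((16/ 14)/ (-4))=3283/ 2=1641.50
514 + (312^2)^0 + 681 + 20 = 1216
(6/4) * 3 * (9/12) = 3.38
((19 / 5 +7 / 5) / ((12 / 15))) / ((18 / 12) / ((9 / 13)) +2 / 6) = 13 / 5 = 2.60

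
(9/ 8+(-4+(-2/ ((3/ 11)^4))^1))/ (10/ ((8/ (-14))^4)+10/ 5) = -3777904/ 993141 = -3.80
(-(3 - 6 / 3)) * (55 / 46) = -55 / 46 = -1.20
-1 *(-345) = 345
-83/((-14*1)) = 83/14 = 5.93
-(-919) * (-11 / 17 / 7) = -10109 / 119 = -84.95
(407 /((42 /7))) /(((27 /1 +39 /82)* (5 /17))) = 283679 /33795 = 8.39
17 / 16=1.06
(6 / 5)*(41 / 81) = 82 / 135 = 0.61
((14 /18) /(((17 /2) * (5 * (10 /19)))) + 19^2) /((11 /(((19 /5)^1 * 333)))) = 970813474 /23375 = 41532.13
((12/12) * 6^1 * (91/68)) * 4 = 546/17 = 32.12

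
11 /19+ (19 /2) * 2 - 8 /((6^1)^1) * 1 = 1040 /57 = 18.25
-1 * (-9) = 9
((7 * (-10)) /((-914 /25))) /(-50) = -35 /914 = -0.04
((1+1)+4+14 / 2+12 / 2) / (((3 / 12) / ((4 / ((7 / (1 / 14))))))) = 3.10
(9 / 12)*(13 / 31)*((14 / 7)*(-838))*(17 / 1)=-277797 / 31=-8961.19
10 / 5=2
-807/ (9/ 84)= -7532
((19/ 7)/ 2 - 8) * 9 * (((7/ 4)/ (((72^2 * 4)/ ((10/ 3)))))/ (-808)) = 155/ 7446528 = 0.00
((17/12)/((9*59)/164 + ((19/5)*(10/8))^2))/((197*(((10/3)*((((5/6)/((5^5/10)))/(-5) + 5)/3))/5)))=156825/625100503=0.00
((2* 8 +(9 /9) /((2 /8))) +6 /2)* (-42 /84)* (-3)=69 /2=34.50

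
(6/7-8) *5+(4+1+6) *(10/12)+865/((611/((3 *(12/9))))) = -535945/25662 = -20.88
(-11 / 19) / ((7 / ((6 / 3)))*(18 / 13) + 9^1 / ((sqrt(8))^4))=-9152 / 78831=-0.12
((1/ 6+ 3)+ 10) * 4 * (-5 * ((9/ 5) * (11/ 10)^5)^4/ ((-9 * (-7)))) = -12914781652720354496631597/ 43750000000000000000000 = -295.20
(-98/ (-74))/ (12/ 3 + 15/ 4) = 196/ 1147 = 0.17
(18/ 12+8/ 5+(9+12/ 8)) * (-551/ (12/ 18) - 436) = -17170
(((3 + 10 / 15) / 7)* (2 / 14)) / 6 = 11 / 882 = 0.01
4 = 4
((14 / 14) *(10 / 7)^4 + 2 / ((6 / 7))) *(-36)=-561684 / 2401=-233.94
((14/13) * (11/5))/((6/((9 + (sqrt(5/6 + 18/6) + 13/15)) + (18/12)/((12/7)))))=77 * sqrt(138)/1170 + 99253/23400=5.01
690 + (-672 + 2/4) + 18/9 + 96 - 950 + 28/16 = -3327/4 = -831.75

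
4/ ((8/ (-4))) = -2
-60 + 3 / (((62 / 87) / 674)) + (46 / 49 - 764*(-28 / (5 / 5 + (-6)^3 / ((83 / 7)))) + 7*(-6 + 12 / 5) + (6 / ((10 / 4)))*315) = 24599541789 / 10853255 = 2266.56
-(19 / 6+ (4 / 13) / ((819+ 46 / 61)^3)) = -30884263431728419 / 9752925292509750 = -3.17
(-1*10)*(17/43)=-170/43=-3.95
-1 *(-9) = 9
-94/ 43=-2.19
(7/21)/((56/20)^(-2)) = 196/75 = 2.61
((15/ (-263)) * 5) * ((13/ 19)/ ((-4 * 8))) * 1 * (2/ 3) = 325/ 79952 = 0.00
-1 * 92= -92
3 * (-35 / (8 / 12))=-315 / 2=-157.50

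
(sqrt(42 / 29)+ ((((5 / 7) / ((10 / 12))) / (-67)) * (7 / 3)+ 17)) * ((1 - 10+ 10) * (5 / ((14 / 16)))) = 40 * sqrt(1218) / 203+ 45480 / 469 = 103.85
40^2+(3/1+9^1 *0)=1603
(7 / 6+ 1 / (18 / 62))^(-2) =324 / 6889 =0.05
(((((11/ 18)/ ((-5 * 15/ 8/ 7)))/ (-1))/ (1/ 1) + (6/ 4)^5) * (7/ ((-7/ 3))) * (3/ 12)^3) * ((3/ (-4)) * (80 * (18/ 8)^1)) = 521643/ 10240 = 50.94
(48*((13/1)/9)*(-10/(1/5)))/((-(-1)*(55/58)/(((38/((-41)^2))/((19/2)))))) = -482560/55473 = -8.70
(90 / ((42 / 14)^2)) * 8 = 80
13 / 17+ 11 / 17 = 24 / 17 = 1.41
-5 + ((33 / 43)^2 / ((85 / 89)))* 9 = 86464 / 157165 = 0.55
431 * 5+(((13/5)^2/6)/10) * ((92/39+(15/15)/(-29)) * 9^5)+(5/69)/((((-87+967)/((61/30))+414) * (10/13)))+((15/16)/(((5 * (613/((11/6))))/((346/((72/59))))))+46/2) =8942637588719249851/506875743216000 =17642.66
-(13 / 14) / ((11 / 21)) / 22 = -39 / 484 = -0.08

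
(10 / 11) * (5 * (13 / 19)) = 650 / 209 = 3.11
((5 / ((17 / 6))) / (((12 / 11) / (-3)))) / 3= -55 / 34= -1.62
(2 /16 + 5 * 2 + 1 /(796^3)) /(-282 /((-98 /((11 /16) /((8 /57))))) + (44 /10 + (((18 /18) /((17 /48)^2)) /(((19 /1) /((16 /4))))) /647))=8889678189490634690 /16241198780624839177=0.55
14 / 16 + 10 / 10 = 15 / 8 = 1.88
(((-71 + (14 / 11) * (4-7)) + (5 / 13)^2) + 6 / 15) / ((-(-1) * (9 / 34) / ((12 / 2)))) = -15647752 / 9295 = -1683.46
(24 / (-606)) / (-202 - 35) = 4 / 23937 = 0.00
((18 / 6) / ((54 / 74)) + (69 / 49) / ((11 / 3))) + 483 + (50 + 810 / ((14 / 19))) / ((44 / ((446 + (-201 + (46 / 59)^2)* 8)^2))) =2055844630678291394 / 58781318211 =34974456.06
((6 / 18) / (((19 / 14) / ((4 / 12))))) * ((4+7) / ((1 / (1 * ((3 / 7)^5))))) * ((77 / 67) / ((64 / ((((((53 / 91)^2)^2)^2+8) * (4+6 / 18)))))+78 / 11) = 507698686470163019049 / 5054291529977905176416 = 0.10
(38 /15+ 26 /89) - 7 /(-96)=41273 /14240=2.90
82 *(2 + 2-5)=-82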